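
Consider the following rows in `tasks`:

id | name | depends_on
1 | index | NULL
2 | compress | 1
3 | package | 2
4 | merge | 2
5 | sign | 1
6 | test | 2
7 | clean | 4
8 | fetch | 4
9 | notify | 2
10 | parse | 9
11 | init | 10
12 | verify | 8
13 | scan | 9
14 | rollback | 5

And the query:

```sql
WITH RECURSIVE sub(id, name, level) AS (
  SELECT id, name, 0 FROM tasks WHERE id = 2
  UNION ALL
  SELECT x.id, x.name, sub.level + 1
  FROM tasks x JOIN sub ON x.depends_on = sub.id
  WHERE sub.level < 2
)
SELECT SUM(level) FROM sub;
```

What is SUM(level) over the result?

Base: id=2 (compress) at level 0.
Iteration 1: rows with depends_on in {2} -> package (id 3, level 1), merge (id 4, level 1), test (id 6, level 1), notify (id 9, level 1).
Iteration 2: rows with depends_on in {3,4,6,9} -> clean (id 7, level 2), fetch (id 8, level 2), parse (id 10, level 2), scan (id 13, level 2).
Iteration 3: level < 2 fails for all current rows; recursion stops.
SUM(level) = 0 + 1 + 1 + 1 + 1 + 2 + 2 + 2 + 2 = 12.

12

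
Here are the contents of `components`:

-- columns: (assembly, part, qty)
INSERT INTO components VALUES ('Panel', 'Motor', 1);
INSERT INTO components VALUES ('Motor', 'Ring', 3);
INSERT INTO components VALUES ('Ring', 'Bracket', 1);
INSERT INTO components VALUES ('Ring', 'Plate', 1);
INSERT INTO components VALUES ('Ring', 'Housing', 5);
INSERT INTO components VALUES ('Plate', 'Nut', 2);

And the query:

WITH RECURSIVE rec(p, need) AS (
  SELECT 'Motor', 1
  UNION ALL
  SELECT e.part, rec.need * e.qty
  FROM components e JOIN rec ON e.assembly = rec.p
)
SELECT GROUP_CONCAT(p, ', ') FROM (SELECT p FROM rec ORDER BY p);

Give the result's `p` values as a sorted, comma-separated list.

Base: (Motor, need=1).
Iteration 1: components of {Motor} -> Ring = 1*3 = 3.
Iteration 2: components of {Ring} -> Bracket = 3*1 = 3, Housing = 3*5 = 15, Plate = 3*1 = 3.
Iteration 3: components of {Bracket,Housing,Plate} -> Nut = 3*2 = 6.
Iteration 4: no further components; recursion stops.

Bracket, Housing, Motor, Nut, Plate, Ring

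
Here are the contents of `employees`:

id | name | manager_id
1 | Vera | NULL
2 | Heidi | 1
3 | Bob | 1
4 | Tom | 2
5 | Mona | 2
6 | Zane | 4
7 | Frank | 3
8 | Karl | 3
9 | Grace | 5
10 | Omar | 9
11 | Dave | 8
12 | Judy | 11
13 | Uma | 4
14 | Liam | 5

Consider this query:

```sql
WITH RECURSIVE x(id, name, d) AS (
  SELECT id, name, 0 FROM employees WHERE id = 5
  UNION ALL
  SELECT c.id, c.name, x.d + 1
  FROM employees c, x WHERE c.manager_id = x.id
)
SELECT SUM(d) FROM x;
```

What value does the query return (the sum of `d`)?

Base: id=5 (Mona) at d 0.
Iteration 1: rows with manager_id in {5} -> Grace (id 9, d 1), Liam (id 14, d 1).
Iteration 2: rows with manager_id in {9,14} -> Omar (id 10, d 2).
Iteration 3: no rows with manager_id in {10}; recursion stops.
SUM(d) = 0 + 1 + 1 + 2 = 4.

4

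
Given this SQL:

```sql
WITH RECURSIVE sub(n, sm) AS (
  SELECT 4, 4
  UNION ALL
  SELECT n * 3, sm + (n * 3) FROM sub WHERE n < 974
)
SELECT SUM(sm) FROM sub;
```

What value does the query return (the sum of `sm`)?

Base: n=4, sm=4.
Iteration 1: 4 < 974 holds -> n = 4 * 3 = 12, sm = 4 + 12 = 16.
Iteration 2: 12 < 974 holds -> n = 12 * 3 = 36, sm = 16 + 36 = 52.
Iteration 3: 36 < 974 holds -> n = 36 * 3 = 108, sm = 52 + 108 = 160.
Iteration 4: 108 < 974 holds -> n = 108 * 3 = 324, sm = 160 + 324 = 484.
Iteration 5: 324 < 974 holds -> n = 324 * 3 = 972, sm = 484 + 972 = 1456.
Iteration 6: 972 < 974 holds -> n = 972 * 3 = 2916, sm = 1456 + 2916 = 4372.
Iteration 7: 2916 < 974 fails; recursion stops.
SUM(sm) = 4 + 16 + 52 + 160 + 484 + 1456 + 4372 = 6544.

6544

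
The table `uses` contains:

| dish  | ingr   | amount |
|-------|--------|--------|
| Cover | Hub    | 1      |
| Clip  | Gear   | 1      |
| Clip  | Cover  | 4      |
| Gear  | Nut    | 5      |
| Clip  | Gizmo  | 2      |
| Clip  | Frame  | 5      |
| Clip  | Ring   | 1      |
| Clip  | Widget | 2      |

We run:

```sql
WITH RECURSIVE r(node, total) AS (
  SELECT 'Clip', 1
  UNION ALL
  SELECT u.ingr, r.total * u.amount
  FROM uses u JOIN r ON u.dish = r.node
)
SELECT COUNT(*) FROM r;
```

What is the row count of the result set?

Base: (Clip, total=1).
Iteration 1: components of {Clip} -> Cover = 1*4 = 4, Frame = 1*5 = 5, Gear = 1*1 = 1, Gizmo = 1*2 = 2, Ring = 1*1 = 1, Widget = 1*2 = 2.
Iteration 2: components of {Cover,Frame,Gear,Gizmo,Ring,Widget} -> Hub = 4*1 = 4, Nut = 1*5 = 5.
Iteration 3: no further components; recursion stops.
Total rows emitted: 9.

9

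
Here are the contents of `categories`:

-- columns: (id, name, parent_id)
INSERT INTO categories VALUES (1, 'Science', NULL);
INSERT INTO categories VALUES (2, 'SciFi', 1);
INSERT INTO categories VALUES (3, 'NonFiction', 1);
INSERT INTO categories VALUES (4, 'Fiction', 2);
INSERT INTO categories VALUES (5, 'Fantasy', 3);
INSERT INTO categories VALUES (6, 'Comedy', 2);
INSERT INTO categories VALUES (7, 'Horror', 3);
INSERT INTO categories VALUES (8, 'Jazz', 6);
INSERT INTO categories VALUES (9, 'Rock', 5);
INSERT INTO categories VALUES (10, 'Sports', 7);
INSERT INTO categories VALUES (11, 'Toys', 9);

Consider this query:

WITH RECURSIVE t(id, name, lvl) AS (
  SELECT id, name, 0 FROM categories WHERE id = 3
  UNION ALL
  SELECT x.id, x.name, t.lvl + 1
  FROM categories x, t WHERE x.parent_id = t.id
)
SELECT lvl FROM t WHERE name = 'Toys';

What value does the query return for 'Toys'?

Base: id=3 (NonFiction) at lvl 0.
Iteration 1: rows with parent_id in {3} -> Fantasy (id 5, lvl 1), Horror (id 7, lvl 1).
Iteration 2: rows with parent_id in {5,7} -> Rock (id 9, lvl 2), Sports (id 10, lvl 2).
Iteration 3: rows with parent_id in {9,10} -> Toys (id 11, lvl 3).
Iteration 4: no rows with parent_id in {11}; recursion stops.

3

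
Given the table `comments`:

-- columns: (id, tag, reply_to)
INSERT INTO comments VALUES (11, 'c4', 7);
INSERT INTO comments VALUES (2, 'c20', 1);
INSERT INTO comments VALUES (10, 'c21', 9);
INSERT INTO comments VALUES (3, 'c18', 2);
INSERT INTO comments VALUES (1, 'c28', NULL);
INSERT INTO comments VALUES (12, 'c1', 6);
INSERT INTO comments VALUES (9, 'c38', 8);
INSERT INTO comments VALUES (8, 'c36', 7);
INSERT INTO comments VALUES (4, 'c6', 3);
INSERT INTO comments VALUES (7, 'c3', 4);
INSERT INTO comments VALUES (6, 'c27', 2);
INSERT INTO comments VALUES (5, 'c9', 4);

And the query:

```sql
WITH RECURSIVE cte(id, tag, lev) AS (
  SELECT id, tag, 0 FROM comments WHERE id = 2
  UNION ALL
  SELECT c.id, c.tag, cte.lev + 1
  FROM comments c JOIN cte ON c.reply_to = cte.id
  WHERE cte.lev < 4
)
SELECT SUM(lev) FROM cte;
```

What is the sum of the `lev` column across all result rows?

20

Base: id=2 (c20) at lev 0.
Iteration 1: rows with reply_to in {2} -> c18 (id 3, lev 1), c27 (id 6, lev 1).
Iteration 2: rows with reply_to in {3,6} -> c6 (id 4, lev 2), c1 (id 12, lev 2).
Iteration 3: rows with reply_to in {4,12} -> c9 (id 5, lev 3), c3 (id 7, lev 3).
Iteration 4: rows with reply_to in {5,7} -> c36 (id 8, lev 4), c4 (id 11, lev 4).
Iteration 5: lev < 4 fails for all current rows; recursion stops.
SUM(lev) = 0 + 1 + 1 + 2 + 2 + 3 + 3 + 4 + 4 = 20.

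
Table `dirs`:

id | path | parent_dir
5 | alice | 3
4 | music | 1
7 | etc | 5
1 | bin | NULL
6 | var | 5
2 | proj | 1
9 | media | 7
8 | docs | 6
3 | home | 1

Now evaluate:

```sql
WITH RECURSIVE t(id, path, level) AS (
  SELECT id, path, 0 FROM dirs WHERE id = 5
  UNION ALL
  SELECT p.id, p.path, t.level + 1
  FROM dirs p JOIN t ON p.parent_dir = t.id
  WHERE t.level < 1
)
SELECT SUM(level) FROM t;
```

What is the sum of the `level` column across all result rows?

2

Base: id=5 (alice) at level 0.
Iteration 1: rows with parent_dir in {5} -> var (id 6, level 1), etc (id 7, level 1).
Iteration 2: level < 1 fails for all current rows; recursion stops.
SUM(level) = 0 + 1 + 1 = 2.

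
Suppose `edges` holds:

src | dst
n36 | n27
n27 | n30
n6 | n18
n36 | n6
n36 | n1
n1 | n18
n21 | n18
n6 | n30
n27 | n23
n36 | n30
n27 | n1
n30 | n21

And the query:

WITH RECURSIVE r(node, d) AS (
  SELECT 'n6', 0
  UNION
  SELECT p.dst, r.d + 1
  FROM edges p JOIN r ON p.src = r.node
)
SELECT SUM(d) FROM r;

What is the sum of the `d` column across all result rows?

7

Base: (n6, d=0).
Iteration 1: edges from {n6} -> (n18, d=1), (n30, d=1).
Iteration 2: edges from {n18,n30} -> (n21, d=2).
Iteration 3: edges from {n21} -> (n18, d=3).
Iteration 4: no outgoing edges from {n18}; recursion stops.
SUM(d) = 0 + 1 + 1 + 2 + 3 = 7.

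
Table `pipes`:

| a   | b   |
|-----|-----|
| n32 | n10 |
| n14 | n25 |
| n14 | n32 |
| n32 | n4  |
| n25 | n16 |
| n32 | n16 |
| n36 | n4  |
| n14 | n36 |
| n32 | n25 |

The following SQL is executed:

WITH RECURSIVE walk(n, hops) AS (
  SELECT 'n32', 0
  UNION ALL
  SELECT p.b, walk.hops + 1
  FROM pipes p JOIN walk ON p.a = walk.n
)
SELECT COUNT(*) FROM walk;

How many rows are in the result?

6

Base: (n32, hops=0).
Iteration 1: edges from {n32} -> (n10, hops=1), (n16, hops=1), (n25, hops=1), (n4, hops=1).
Iteration 2: edges from {n10,n16,n25,n4} -> (n16, hops=2).
Iteration 3: no outgoing edges from {n16}; recursion stops.
Total rows emitted: 6.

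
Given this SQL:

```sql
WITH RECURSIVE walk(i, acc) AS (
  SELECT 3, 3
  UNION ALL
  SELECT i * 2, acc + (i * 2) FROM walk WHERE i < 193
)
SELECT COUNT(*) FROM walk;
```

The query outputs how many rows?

8

Base: i=3, acc=3.
Iteration 1: 3 < 193 holds -> i = 3 * 2 = 6, acc = 3 + 6 = 9.
Iteration 2: 6 < 193 holds -> i = 6 * 2 = 12, acc = 9 + 12 = 21.
Iteration 3: 12 < 193 holds -> i = 12 * 2 = 24, acc = 21 + 24 = 45.
Iteration 4: 24 < 193 holds -> i = 24 * 2 = 48, acc = 45 + 48 = 93.
Iteration 5: 48 < 193 holds -> i = 48 * 2 = 96, acc = 93 + 96 = 189.
Iteration 6: 96 < 193 holds -> i = 96 * 2 = 192, acc = 189 + 192 = 381.
Iteration 7: 192 < 193 holds -> i = 192 * 2 = 384, acc = 381 + 384 = 765.
Iteration 8: 384 < 193 fails; recursion stops.
Total rows emitted: 8.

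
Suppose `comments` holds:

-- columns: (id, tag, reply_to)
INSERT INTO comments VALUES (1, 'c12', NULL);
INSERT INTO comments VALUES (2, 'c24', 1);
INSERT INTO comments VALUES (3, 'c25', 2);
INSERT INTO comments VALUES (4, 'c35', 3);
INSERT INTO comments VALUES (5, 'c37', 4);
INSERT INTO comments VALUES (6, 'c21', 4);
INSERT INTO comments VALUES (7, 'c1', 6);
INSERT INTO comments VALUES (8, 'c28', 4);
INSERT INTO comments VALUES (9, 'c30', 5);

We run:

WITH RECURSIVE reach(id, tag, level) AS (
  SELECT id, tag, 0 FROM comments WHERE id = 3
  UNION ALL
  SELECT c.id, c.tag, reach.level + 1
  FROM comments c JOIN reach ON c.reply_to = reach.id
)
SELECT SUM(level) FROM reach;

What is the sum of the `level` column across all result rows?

Base: id=3 (c25) at level 0.
Iteration 1: rows with reply_to in {3} -> c35 (id 4, level 1).
Iteration 2: rows with reply_to in {4} -> c37 (id 5, level 2), c21 (id 6, level 2), c28 (id 8, level 2).
Iteration 3: rows with reply_to in {5,6,8} -> c1 (id 7, level 3), c30 (id 9, level 3).
Iteration 4: no rows with reply_to in {7,9}; recursion stops.
SUM(level) = 0 + 1 + 2 + 2 + 2 + 3 + 3 = 13.

13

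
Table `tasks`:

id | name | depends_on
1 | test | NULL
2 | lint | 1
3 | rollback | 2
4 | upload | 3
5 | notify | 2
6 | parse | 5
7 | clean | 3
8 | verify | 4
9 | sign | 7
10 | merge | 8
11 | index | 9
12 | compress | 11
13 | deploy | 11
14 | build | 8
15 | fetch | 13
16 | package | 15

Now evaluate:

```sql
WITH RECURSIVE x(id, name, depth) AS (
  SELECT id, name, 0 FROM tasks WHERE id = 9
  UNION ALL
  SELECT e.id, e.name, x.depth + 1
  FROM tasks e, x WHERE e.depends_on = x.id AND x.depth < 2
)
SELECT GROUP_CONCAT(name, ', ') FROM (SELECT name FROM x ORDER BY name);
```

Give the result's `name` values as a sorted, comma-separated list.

compress, deploy, index, sign

Base: id=9 (sign) at depth 0.
Iteration 1: rows with depends_on in {9} -> index (id 11, depth 1).
Iteration 2: rows with depends_on in {11} -> compress (id 12, depth 2), deploy (id 13, depth 2).
Iteration 3: depth < 2 fails for all current rows; recursion stops.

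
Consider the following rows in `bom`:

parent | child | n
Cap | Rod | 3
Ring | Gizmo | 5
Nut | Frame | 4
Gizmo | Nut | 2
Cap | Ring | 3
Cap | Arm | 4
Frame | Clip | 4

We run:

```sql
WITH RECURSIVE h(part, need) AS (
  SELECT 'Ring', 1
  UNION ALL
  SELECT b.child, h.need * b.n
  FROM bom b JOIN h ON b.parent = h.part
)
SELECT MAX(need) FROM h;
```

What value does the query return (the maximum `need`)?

Base: (Ring, need=1).
Iteration 1: components of {Ring} -> Gizmo = 1*5 = 5.
Iteration 2: components of {Gizmo} -> Nut = 5*2 = 10.
Iteration 3: components of {Nut} -> Frame = 10*4 = 40.
Iteration 4: components of {Frame} -> Clip = 40*4 = 160.
Iteration 5: no further components; recursion stops.
need values: 1, 5, 10, 40, 160; the maximum is 160.

160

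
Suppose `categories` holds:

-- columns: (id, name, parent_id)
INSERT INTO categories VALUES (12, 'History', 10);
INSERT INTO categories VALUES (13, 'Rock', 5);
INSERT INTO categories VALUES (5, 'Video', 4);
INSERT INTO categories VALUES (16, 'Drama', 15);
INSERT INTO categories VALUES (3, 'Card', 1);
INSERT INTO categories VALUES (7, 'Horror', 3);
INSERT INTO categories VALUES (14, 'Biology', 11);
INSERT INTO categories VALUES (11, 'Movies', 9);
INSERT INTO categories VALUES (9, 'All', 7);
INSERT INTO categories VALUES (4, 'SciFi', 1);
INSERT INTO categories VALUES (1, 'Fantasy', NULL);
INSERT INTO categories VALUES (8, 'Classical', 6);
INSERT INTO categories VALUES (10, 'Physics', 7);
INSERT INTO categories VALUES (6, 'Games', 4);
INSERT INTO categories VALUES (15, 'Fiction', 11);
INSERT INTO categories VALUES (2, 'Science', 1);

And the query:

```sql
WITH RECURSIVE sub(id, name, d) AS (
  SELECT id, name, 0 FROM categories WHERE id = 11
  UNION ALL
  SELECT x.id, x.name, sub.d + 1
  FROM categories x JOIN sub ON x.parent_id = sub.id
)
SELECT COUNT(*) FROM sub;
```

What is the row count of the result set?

Base: id=11 (Movies) at d 0.
Iteration 1: rows with parent_id in {11} -> Biology (id 14, d 1), Fiction (id 15, d 1).
Iteration 2: rows with parent_id in {14,15} -> Drama (id 16, d 2).
Iteration 3: no rows with parent_id in {16}; recursion stops.
Total rows emitted: 4.

4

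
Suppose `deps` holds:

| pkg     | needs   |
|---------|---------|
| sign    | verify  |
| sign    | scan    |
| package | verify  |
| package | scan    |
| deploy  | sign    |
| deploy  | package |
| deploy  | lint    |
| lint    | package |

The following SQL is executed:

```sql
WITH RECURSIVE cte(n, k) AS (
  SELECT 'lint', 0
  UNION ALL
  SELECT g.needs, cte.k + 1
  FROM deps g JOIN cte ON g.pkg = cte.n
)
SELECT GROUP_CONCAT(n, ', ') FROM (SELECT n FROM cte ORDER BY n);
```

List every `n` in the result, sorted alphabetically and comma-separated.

Base: (lint, k=0).
Iteration 1: edges from {lint} -> (package, k=1).
Iteration 2: edges from {package} -> (scan, k=2), (verify, k=2).
Iteration 3: no outgoing edges from {scan,verify}; recursion stops.

lint, package, scan, verify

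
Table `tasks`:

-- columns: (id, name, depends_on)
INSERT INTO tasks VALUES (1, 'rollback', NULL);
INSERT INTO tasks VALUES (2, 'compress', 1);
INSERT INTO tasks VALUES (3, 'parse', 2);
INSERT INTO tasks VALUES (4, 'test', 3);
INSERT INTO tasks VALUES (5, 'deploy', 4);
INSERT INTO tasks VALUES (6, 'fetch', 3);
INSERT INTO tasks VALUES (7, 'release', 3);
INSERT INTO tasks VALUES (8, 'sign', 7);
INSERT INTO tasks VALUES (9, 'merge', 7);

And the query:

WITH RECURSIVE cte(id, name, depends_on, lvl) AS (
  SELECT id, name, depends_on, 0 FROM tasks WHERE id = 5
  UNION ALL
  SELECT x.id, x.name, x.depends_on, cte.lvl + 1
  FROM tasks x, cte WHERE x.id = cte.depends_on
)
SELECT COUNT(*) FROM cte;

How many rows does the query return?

5

Base: id=5 (deploy), depends_on=4, lvl 0.
Iteration 1: join on id=4 -> test (id 4, depends_on=3, lvl 1).
Iteration 2: join on id=3 -> parse (id 3, depends_on=2, lvl 2).
Iteration 3: join on id=2 -> compress (id 2, depends_on=1, lvl 3).
Iteration 4: join on id=1 -> rollback (id 1, depends_on=NULL, lvl 4).
Iteration 5: depends_on is NULL; no match; recursion stops.
Total rows emitted: 5.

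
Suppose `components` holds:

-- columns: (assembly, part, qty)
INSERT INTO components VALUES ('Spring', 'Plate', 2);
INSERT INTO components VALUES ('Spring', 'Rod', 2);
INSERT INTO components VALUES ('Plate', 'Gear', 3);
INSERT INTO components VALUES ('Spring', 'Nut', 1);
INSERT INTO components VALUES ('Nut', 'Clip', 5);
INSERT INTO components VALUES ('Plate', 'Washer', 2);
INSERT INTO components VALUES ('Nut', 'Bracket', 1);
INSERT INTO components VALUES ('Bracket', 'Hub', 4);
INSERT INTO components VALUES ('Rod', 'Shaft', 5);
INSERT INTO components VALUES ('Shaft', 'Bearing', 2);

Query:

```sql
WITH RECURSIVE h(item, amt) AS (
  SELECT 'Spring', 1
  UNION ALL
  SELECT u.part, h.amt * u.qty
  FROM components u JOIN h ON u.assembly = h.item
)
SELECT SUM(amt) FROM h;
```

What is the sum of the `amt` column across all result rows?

Base: (Spring, amt=1).
Iteration 1: components of {Spring} -> Nut = 1*1 = 1, Plate = 1*2 = 2, Rod = 1*2 = 2.
Iteration 2: components of {Nut,Plate,Rod} -> Bracket = 1*1 = 1, Clip = 1*5 = 5, Gear = 2*3 = 6, Shaft = 2*5 = 10, Washer = 2*2 = 4.
Iteration 3: components of {Bracket,Clip,Gear,Shaft,Washer} -> Bearing = 10*2 = 20, Hub = 1*4 = 4.
Iteration 4: no further components; recursion stops.
SUM(amt) = 1 + 2 + 2 + 1 + 6 + 4 + 10 + 5 + 1 + 20 + 4 = 56.

56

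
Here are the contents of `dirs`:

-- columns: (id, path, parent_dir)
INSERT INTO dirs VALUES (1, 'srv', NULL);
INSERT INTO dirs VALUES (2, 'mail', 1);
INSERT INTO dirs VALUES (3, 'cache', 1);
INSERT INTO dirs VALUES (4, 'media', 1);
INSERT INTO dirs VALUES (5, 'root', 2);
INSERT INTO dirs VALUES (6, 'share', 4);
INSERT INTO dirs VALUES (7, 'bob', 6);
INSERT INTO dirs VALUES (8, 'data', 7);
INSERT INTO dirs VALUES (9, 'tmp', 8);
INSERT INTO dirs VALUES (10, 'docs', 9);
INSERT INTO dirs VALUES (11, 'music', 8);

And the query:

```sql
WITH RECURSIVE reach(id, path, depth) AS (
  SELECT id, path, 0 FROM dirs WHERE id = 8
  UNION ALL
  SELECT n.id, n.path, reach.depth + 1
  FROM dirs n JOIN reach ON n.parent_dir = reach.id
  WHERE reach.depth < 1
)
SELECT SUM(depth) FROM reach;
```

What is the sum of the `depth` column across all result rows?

2

Base: id=8 (data) at depth 0.
Iteration 1: rows with parent_dir in {8} -> tmp (id 9, depth 1), music (id 11, depth 1).
Iteration 2: depth < 1 fails for all current rows; recursion stops.
SUM(depth) = 0 + 1 + 1 = 2.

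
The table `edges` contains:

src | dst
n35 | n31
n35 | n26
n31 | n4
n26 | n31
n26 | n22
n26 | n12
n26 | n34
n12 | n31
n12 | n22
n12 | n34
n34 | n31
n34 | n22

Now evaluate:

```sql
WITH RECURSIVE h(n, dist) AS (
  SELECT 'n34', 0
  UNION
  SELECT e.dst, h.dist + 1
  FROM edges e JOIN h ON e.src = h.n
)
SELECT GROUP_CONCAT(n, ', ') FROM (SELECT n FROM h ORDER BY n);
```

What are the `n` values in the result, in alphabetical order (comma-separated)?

n22, n31, n34, n4

Base: (n34, dist=0).
Iteration 1: edges from {n34} -> (n22, dist=1), (n31, dist=1).
Iteration 2: edges from {n22,n31} -> (n4, dist=2).
Iteration 3: no outgoing edges from {n4}; recursion stops.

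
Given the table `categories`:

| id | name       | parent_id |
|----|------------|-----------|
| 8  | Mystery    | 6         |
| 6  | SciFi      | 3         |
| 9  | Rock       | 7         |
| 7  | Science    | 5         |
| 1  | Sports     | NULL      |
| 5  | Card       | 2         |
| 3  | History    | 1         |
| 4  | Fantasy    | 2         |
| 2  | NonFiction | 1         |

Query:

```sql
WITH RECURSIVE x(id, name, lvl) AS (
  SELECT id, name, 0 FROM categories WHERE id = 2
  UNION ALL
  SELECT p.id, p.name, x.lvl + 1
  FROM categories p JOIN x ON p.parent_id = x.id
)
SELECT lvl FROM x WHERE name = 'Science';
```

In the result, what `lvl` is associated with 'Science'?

Base: id=2 (NonFiction) at lvl 0.
Iteration 1: rows with parent_id in {2} -> Fantasy (id 4, lvl 1), Card (id 5, lvl 1).
Iteration 2: rows with parent_id in {4,5} -> Science (id 7, lvl 2).
Iteration 3: rows with parent_id in {7} -> Rock (id 9, lvl 3).
Iteration 4: no rows with parent_id in {9}; recursion stops.

2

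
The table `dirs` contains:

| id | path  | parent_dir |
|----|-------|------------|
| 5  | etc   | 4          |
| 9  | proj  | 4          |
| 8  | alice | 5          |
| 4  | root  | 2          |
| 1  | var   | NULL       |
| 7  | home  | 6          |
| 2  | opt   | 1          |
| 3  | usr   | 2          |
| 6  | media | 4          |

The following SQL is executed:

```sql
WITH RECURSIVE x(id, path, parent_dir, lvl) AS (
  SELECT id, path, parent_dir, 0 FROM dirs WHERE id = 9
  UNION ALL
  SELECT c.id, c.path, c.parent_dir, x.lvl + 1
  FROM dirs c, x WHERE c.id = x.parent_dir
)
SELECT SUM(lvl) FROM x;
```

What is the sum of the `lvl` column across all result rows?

6

Base: id=9 (proj), parent_dir=4, lvl 0.
Iteration 1: join on id=4 -> root (id 4, parent_dir=2, lvl 1).
Iteration 2: join on id=2 -> opt (id 2, parent_dir=1, lvl 2).
Iteration 3: join on id=1 -> var (id 1, parent_dir=NULL, lvl 3).
Iteration 4: parent_dir is NULL; no match; recursion stops.
SUM(lvl) = 0 + 1 + 2 + 3 = 6.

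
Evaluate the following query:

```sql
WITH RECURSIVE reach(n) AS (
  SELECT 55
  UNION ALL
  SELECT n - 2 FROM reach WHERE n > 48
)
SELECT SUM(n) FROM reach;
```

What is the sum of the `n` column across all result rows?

255

Base: n=55.
Iteration 1: 55 > 48 holds -> n = 55 - 2 = 53.
Iteration 2: 53 > 48 holds -> n = 53 - 2 = 51.
Iteration 3: 51 > 48 holds -> n = 51 - 2 = 49.
Iteration 4: 49 > 48 holds -> n = 49 - 2 = 47.
Iteration 5: 47 > 48 fails; recursion stops.
SUM(n) = 55 + 53 + 51 + 49 + 47 = 255.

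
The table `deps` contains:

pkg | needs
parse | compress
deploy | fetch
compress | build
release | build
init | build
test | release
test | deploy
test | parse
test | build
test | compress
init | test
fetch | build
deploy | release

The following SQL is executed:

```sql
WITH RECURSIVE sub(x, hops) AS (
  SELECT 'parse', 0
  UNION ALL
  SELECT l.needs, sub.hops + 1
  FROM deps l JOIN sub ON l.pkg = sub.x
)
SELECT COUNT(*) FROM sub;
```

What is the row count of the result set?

Base: (parse, hops=0).
Iteration 1: edges from {parse} -> (compress, hops=1).
Iteration 2: edges from {compress} -> (build, hops=2).
Iteration 3: no outgoing edges from {build}; recursion stops.
Total rows emitted: 3.

3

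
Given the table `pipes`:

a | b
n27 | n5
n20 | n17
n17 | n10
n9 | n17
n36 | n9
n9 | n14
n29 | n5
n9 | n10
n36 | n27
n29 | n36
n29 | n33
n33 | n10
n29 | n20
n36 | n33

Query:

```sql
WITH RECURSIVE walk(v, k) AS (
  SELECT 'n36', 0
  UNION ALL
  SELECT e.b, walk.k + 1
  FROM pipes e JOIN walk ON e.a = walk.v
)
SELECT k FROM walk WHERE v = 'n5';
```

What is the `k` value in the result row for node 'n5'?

Base: (n36, k=0).
Iteration 1: edges from {n36} -> (n27, k=1), (n33, k=1), (n9, k=1).
Iteration 2: edges from {n27,n33,n9} -> (n10, k=2) x2, (n14, k=2), (n17, k=2), (n5, k=2). [UNION ALL keeps all 5 new rows, including repeats]
Iteration 3: edges from {n10,n14,n17,n5} -> (n10, k=3).
Iteration 4: no outgoing edges from {n10}; recursion stops.

2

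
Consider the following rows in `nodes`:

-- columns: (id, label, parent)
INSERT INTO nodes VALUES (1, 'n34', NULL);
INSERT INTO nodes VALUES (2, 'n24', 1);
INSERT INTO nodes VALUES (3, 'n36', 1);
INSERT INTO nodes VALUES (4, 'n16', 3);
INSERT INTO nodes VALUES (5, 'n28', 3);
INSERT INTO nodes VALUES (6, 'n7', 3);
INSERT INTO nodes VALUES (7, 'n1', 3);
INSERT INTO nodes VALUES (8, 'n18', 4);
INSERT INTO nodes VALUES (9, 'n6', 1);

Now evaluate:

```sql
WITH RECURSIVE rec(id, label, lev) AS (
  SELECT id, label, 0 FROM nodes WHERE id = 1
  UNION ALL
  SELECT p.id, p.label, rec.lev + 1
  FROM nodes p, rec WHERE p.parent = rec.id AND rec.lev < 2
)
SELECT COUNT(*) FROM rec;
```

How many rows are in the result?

Base: id=1 (n34) at lev 0.
Iteration 1: rows with parent in {1} -> n24 (id 2, lev 1), n36 (id 3, lev 1), n6 (id 9, lev 1).
Iteration 2: rows with parent in {2,3,9} -> n16 (id 4, lev 2), n28 (id 5, lev 2), n7 (id 6, lev 2), n1 (id 7, lev 2).
Iteration 3: lev < 2 fails for all current rows; recursion stops.
Total rows emitted: 8.

8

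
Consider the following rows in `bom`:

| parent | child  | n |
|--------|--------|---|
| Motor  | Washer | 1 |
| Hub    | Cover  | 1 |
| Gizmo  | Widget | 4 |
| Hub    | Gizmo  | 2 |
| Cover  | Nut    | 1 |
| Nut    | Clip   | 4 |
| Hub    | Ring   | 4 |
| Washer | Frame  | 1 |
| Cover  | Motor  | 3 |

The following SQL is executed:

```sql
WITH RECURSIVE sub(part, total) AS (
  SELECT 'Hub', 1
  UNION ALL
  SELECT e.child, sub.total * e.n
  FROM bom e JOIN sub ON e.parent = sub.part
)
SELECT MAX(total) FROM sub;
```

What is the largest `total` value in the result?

8

Base: (Hub, total=1).
Iteration 1: components of {Hub} -> Cover = 1*1 = 1, Gizmo = 1*2 = 2, Ring = 1*4 = 4.
Iteration 2: components of {Cover,Gizmo,Ring} -> Motor = 1*3 = 3, Nut = 1*1 = 1, Widget = 2*4 = 8.
Iteration 3: components of {Motor,Nut,Widget} -> Clip = 1*4 = 4, Washer = 3*1 = 3.
Iteration 4: components of {Clip,Washer} -> Frame = 3*1 = 3.
Iteration 5: no further components; recursion stops.
total values: 1, 4, 2, 1, 8, 3, 1, 3, 4, 3; the maximum is 8.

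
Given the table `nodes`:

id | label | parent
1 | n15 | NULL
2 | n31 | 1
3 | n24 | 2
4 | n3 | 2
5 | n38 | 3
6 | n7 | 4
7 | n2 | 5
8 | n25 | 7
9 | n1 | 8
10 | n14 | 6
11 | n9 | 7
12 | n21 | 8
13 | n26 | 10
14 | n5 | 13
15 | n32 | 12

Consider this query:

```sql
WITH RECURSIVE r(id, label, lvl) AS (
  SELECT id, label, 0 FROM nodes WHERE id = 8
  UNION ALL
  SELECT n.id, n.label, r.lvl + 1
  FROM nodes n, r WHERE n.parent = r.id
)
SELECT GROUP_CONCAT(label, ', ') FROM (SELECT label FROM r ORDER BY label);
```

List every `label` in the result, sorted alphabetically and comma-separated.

n1, n21, n25, n32

Base: id=8 (n25) at lvl 0.
Iteration 1: rows with parent in {8} -> n1 (id 9, lvl 1), n21 (id 12, lvl 1).
Iteration 2: rows with parent in {9,12} -> n32 (id 15, lvl 2).
Iteration 3: no rows with parent in {15}; recursion stops.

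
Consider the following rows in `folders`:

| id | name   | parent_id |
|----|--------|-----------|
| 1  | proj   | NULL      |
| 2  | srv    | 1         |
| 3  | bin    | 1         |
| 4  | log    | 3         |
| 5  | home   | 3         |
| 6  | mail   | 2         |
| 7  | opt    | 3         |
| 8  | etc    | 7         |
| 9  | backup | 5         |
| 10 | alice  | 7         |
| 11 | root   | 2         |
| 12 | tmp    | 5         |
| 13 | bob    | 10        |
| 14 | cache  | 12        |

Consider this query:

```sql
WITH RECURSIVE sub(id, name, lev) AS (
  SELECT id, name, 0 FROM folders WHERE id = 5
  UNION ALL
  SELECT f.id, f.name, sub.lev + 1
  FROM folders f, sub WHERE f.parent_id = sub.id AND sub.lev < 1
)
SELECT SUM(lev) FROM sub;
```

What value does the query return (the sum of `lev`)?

Base: id=5 (home) at lev 0.
Iteration 1: rows with parent_id in {5} -> backup (id 9, lev 1), tmp (id 12, lev 1).
Iteration 2: lev < 1 fails for all current rows; recursion stops.
SUM(lev) = 0 + 1 + 1 = 2.

2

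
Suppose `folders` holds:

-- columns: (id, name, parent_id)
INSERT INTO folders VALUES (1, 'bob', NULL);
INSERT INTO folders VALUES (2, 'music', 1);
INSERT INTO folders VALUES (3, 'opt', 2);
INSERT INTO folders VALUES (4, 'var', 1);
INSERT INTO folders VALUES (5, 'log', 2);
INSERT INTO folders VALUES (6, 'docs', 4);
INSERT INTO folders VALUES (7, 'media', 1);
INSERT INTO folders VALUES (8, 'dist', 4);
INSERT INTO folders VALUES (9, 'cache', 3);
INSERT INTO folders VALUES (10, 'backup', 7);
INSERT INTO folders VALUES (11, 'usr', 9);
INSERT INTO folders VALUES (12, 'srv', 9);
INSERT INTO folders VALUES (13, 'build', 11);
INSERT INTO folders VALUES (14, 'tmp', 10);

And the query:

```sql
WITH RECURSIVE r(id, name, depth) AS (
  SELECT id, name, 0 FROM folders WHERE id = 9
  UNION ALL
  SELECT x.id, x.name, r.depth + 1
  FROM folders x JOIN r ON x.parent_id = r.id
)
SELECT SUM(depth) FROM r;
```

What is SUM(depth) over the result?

4

Base: id=9 (cache) at depth 0.
Iteration 1: rows with parent_id in {9} -> usr (id 11, depth 1), srv (id 12, depth 1).
Iteration 2: rows with parent_id in {11,12} -> build (id 13, depth 2).
Iteration 3: no rows with parent_id in {13}; recursion stops.
SUM(depth) = 0 + 1 + 1 + 2 = 4.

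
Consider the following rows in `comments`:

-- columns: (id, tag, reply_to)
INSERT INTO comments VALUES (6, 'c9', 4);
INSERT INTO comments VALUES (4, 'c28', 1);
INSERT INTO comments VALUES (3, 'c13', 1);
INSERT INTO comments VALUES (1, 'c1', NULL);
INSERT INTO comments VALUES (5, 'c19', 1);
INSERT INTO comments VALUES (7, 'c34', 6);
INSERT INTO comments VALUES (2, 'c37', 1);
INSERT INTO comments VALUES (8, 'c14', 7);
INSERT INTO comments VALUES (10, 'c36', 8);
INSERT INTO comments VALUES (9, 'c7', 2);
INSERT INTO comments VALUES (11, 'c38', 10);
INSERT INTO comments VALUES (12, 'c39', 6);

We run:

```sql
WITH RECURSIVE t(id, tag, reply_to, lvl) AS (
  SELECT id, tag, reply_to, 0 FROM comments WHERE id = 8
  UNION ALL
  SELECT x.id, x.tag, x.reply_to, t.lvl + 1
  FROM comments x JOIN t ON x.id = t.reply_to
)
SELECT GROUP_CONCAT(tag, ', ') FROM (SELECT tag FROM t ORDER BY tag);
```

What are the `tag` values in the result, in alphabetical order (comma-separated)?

Base: id=8 (c14), reply_to=7, lvl 0.
Iteration 1: join on id=7 -> c34 (id 7, reply_to=6, lvl 1).
Iteration 2: join on id=6 -> c9 (id 6, reply_to=4, lvl 2).
Iteration 3: join on id=4 -> c28 (id 4, reply_to=1, lvl 3).
Iteration 4: join on id=1 -> c1 (id 1, reply_to=NULL, lvl 4).
Iteration 5: reply_to is NULL; no match; recursion stops.

c1, c14, c28, c34, c9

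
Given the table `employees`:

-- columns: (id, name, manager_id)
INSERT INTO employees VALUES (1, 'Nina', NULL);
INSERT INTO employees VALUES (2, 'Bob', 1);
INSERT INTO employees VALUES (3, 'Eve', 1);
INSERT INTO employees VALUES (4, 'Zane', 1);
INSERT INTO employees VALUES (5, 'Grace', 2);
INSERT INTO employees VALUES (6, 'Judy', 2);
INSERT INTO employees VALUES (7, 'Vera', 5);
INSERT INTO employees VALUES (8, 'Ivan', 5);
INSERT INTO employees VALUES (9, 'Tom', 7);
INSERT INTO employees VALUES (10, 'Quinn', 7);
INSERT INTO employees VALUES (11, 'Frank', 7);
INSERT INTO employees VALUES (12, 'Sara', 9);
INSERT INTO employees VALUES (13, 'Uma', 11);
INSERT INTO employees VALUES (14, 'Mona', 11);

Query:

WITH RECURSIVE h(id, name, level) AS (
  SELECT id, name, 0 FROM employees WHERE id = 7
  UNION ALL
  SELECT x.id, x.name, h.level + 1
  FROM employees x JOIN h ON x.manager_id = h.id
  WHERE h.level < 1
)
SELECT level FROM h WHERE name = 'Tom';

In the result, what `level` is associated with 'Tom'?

1

Base: id=7 (Vera) at level 0.
Iteration 1: rows with manager_id in {7} -> Tom (id 9, level 1), Quinn (id 10, level 1), Frank (id 11, level 1).
Iteration 2: level < 1 fails for all current rows; recursion stops.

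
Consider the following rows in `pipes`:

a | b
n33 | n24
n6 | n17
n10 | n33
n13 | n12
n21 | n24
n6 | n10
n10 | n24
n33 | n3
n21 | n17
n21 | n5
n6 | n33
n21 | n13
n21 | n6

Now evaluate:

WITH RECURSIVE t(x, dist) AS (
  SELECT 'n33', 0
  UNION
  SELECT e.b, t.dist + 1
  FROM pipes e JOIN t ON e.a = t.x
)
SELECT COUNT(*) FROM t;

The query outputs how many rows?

3

Base: (n33, dist=0).
Iteration 1: edges from {n33} -> (n24, dist=1), (n3, dist=1).
Iteration 2: no outgoing edges from {n24,n3}; recursion stops.
Total rows emitted: 3.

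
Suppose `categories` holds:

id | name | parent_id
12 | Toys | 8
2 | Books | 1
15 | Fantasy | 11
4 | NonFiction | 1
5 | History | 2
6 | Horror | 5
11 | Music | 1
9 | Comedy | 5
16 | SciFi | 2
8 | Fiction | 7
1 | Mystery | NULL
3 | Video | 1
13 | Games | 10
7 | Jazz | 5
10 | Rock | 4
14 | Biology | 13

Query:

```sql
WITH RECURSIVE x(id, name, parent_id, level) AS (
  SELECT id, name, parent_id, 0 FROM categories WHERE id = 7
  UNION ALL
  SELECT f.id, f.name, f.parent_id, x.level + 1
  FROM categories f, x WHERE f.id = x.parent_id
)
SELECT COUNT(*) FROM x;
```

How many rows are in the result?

4

Base: id=7 (Jazz), parent_id=5, level 0.
Iteration 1: join on id=5 -> History (id 5, parent_id=2, level 1).
Iteration 2: join on id=2 -> Books (id 2, parent_id=1, level 2).
Iteration 3: join on id=1 -> Mystery (id 1, parent_id=NULL, level 3).
Iteration 4: parent_id is NULL; no match; recursion stops.
Total rows emitted: 4.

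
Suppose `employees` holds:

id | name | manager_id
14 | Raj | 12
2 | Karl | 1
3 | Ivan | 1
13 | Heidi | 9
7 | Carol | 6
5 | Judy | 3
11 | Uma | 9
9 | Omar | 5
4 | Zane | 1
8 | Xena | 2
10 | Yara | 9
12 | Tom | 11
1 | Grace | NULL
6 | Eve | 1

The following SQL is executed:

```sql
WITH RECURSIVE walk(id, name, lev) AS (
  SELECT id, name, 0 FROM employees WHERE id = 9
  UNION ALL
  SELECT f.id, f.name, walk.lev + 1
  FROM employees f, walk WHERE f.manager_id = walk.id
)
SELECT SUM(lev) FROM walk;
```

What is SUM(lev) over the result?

8

Base: id=9 (Omar) at lev 0.
Iteration 1: rows with manager_id in {9} -> Yara (id 10, lev 1), Uma (id 11, lev 1), Heidi (id 13, lev 1).
Iteration 2: rows with manager_id in {10,11,13} -> Tom (id 12, lev 2).
Iteration 3: rows with manager_id in {12} -> Raj (id 14, lev 3).
Iteration 4: no rows with manager_id in {14}; recursion stops.
SUM(lev) = 0 + 1 + 1 + 1 + 2 + 3 = 8.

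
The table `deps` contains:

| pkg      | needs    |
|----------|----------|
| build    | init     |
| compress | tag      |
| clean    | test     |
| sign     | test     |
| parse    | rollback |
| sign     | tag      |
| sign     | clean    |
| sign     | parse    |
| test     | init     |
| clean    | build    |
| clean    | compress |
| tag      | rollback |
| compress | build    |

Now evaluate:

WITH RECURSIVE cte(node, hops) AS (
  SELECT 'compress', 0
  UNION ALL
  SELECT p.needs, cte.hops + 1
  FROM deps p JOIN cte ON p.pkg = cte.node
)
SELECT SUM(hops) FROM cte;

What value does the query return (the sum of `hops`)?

6

Base: (compress, hops=0).
Iteration 1: edges from {compress} -> (build, hops=1), (tag, hops=1).
Iteration 2: edges from {build,tag} -> (init, hops=2), (rollback, hops=2).
Iteration 3: no outgoing edges from {init,rollback}; recursion stops.
SUM(hops) = 0 + 1 + 1 + 2 + 2 = 6.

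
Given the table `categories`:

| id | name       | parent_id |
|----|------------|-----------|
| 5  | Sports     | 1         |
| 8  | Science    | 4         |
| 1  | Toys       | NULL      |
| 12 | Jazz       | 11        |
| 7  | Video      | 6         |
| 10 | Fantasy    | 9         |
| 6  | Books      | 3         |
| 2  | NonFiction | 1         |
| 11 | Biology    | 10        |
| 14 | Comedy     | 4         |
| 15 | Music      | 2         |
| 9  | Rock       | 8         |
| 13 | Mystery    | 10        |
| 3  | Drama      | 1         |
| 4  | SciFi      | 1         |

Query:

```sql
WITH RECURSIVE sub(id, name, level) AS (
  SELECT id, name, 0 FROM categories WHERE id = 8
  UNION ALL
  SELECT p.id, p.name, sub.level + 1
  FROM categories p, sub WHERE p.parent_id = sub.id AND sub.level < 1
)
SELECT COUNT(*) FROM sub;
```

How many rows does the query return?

Base: id=8 (Science) at level 0.
Iteration 1: rows with parent_id in {8} -> Rock (id 9, level 1).
Iteration 2: level < 1 fails for all current rows; recursion stops.
Total rows emitted: 2.

2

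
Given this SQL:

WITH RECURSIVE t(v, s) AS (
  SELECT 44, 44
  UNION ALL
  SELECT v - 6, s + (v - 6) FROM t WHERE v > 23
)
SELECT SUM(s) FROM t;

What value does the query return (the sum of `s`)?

Base: v=44, s=44.
Iteration 1: 44 > 23 holds -> v = 44 - 6 = 38, s = 44 + 38 = 82.
Iteration 2: 38 > 23 holds -> v = 38 - 6 = 32, s = 82 + 32 = 114.
Iteration 3: 32 > 23 holds -> v = 32 - 6 = 26, s = 114 + 26 = 140.
Iteration 4: 26 > 23 holds -> v = 26 - 6 = 20, s = 140 + 20 = 160.
Iteration 5: 20 > 23 fails; recursion stops.
SUM(s) = 44 + 82 + 114 + 140 + 160 = 540.

540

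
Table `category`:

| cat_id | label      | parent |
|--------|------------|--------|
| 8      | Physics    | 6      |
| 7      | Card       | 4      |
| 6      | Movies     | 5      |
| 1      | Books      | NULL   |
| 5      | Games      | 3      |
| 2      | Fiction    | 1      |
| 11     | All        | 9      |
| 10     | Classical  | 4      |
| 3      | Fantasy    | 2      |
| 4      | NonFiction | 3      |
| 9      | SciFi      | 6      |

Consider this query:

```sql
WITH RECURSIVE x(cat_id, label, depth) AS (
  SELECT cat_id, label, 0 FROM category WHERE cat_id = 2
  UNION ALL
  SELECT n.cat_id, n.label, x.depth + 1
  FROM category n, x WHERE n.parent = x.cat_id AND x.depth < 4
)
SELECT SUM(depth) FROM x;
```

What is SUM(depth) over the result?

Base: cat_id=2 (Fiction) at depth 0.
Iteration 1: rows with parent in {2} -> Fantasy (id 3, depth 1).
Iteration 2: rows with parent in {3} -> NonFiction (id 4, depth 2), Games (id 5, depth 2).
Iteration 3: rows with parent in {4,5} -> Movies (id 6, depth 3), Card (id 7, depth 3), Classical (id 10, depth 3).
Iteration 4: rows with parent in {6,7,10} -> Physics (id 8, depth 4), SciFi (id 9, depth 4).
Iteration 5: depth < 4 fails for all current rows; recursion stops.
SUM(depth) = 0 + 1 + 2 + 2 + 3 + 3 + 3 + 4 + 4 = 22.

22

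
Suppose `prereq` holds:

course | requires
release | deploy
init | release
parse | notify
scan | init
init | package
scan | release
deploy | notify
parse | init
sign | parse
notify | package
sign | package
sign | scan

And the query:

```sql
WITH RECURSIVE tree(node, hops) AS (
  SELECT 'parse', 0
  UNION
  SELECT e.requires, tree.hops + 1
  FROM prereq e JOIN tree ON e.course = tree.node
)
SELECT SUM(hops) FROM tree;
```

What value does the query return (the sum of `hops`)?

18

Base: (parse, hops=0).
Iteration 1: edges from {parse} -> (init, hops=1), (notify, hops=1).
Iteration 2: edges from {init,notify} -> (package, hops=2), (release, hops=2). [UNION drops 1 duplicate row(s)]
Iteration 3: edges from {package,release} -> (deploy, hops=3).
Iteration 4: edges from {deploy} -> (notify, hops=4).
Iteration 5: edges from {notify} -> (package, hops=5).
Iteration 6: no outgoing edges from {package}; recursion stops.
SUM(hops) = 0 + 1 + 1 + 2 + 2 + 3 + 4 + 5 = 18.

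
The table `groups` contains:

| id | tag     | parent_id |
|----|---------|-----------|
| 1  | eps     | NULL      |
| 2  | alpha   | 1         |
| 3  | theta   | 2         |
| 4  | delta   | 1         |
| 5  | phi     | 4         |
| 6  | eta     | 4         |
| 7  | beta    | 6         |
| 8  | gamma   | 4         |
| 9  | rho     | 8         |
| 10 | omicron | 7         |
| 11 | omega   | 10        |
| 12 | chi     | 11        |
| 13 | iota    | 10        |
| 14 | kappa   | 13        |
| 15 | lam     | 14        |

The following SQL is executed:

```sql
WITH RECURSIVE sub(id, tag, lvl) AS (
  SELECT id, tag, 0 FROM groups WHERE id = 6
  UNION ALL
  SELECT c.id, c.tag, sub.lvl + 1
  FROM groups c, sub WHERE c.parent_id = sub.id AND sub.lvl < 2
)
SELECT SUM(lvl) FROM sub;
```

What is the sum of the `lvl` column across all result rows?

Base: id=6 (eta) at lvl 0.
Iteration 1: rows with parent_id in {6} -> beta (id 7, lvl 1).
Iteration 2: rows with parent_id in {7} -> omicron (id 10, lvl 2).
Iteration 3: lvl < 2 fails for all current rows; recursion stops.
SUM(lvl) = 0 + 1 + 2 = 3.

3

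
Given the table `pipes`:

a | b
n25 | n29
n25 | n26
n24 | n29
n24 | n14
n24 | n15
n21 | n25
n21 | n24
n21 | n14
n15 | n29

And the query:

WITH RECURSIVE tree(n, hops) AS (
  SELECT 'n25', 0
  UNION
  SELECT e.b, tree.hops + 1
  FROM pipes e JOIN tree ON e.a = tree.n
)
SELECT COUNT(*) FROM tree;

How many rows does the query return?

3

Base: (n25, hops=0).
Iteration 1: edges from {n25} -> (n26, hops=1), (n29, hops=1).
Iteration 2: no outgoing edges from {n26,n29}; recursion stops.
Total rows emitted: 3.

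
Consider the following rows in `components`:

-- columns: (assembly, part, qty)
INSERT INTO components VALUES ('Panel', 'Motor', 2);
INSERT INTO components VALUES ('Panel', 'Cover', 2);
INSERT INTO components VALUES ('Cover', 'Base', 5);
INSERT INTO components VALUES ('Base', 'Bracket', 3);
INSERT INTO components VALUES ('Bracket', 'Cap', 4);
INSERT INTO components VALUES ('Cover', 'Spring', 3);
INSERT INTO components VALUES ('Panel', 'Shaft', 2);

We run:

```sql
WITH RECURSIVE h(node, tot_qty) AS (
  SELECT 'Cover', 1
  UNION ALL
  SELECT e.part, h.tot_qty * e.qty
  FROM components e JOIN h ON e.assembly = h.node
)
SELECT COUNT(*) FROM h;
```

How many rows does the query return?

Base: (Cover, tot_qty=1).
Iteration 1: components of {Cover} -> Base = 1*5 = 5, Spring = 1*3 = 3.
Iteration 2: components of {Base,Spring} -> Bracket = 5*3 = 15.
Iteration 3: components of {Bracket} -> Cap = 15*4 = 60.
Iteration 4: no further components; recursion stops.
Total rows emitted: 5.

5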